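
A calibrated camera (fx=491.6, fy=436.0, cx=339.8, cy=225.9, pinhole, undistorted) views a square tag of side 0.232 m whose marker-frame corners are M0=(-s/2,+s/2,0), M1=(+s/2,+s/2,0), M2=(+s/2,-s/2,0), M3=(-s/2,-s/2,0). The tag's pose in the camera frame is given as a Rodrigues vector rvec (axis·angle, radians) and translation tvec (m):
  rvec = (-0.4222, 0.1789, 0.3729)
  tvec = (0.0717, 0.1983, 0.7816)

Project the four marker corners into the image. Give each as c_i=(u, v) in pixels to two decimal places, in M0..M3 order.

Intrinsics K: fx=491.6, fy=436.0, cx=339.8, cy=225.9
Marker side s = 0.232 m; corners in marker frame (Z=0):
  M0 = (-0.1160, +0.1160, 0)
  M1 = (+0.1160, +0.1160, 0)
  M2 = (+0.1160, -0.1160, 0)
  M3 = (-0.1160, -0.1160, 0)
rvec = (-0.4222, 0.1789, 0.3729), |rvec| = θ = 0.59103 rad = 33.863°
Rodrigues: sinθ=0.55721, 1−cosθ=0.16963; R = I + sinθ·[k]× + (1−cosθ)·[k]×²:
    [+0.91693 -0.38825 +0.09221]
    [+0.31489 +0.84591 +0.43044]
    [-0.24512 -0.36565 +0.89790]
t = (0.0717, 0.1983, 0.7816) m
M0: Pc = R·M0+t = (-0.07970, +0.25990, +0.76762); u = 491.6·(-0.07970)/0.76762 + 339.8 = 288.7580, v = 436.0·(+0.25990)/0.76762 + 225.9 = 373.5200
M1: Pc = R·M1+t = (+0.13303, +0.33295, +0.71075); u = 491.6·(+0.13303)/0.71075 + 339.8 = 431.8102, v = 436.0·(+0.33295)/0.71075 + 225.9 = 430.1451
M2: Pc = R·M2+t = (+0.22310, +0.13670, +0.79558); u = 491.6·(+0.22310)/0.79558 + 339.8 = 477.6566, v = 436.0·(+0.13670)/0.79558 + 225.9 = 300.8159
M3: Pc = R·M3+t = (+0.01037, +0.06365, +0.85245); u = 491.6·(+0.01037)/0.85245 + 339.8 = 345.7817, v = 436.0·(+0.06365)/0.85245 + 225.9 = 258.4536

c0=(288.76, 373.52) c1=(431.81, 430.15) c2=(477.66, 300.82) c3=(345.78, 258.45)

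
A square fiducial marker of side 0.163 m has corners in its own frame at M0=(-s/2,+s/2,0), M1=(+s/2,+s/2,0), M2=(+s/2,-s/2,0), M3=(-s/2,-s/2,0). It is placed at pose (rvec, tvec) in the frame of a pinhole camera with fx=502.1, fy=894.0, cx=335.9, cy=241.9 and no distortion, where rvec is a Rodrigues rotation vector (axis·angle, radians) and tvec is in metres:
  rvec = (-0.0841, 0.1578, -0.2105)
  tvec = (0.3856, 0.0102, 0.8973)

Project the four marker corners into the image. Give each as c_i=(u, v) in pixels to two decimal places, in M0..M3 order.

Intrinsics K: fx=502.1, fy=894.0, cx=335.9, cy=241.9
Marker side s = 0.163 m; corners in marker frame (Z=0):
  M0 = (-0.0815, +0.0815, 0)
  M1 = (+0.0815, +0.0815, 0)
  M2 = (+0.0815, -0.0815, 0)
  M3 = (-0.0815, -0.0815, 0)
rvec = (-0.0841, 0.1578, -0.2105), |rvec| = θ = 0.27620 rad = 15.825°
Rodrigues: sinθ=0.27270, 1−cosθ=0.03790; R = I + sinθ·[k]× + (1−cosθ)·[k]×²:
    [+0.96561 +0.20124 +0.16460]
    [-0.21443 +0.97447 +0.06653]
    [-0.14701 -0.09954 +0.98411]
t = (0.3856, 0.0102, 0.8973) m
M0: Pc = R·M0+t = (+0.32330, +0.10710, +0.90117); u = 502.1·(+0.32330)/0.90117 + 335.9 = 516.0336, v = 894.0·(+0.10710)/0.90117 + 241.9 = 348.1433
M1: Pc = R·M1+t = (+0.48070, +0.07214, +0.87721); u = 502.1·(+0.48070)/0.87721 + 335.9 = 611.0447, v = 894.0·(+0.07214)/0.87721 + 241.9 = 315.4247
M2: Pc = R·M2+t = (+0.44790, -0.08670, +0.89343); u = 502.1·(+0.44790)/0.89343 + 335.9 = 587.6136, v = 894.0·(-0.08670)/0.89343 + 241.9 = 155.1496
M3: Pc = R·M3+t = (+0.29050, -0.05174, +0.91739); u = 502.1·(+0.29050)/0.91739 + 335.9 = 494.8948, v = 894.0·(-0.05174)/0.91739 + 241.9 = 191.4759

c0=(516.03, 348.14) c1=(611.04, 315.42) c2=(587.61, 155.15) c3=(494.89, 191.48)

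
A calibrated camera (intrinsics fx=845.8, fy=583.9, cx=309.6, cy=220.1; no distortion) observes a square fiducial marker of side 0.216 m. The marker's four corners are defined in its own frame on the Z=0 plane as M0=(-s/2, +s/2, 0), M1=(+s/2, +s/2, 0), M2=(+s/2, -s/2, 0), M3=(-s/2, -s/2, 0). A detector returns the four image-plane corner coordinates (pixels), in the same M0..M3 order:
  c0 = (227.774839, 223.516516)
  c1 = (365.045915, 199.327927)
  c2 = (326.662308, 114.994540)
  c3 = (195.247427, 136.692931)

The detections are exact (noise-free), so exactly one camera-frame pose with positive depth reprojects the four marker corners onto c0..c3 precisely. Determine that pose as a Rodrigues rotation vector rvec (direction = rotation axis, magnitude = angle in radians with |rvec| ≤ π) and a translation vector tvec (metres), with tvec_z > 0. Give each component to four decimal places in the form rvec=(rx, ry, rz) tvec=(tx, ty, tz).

Intrinsics K: fx=845.8, fy=583.9, cx=309.6, cy=220.1
Marker side s = 0.216 m; corners in marker frame (Z=0):
  M0 = (-0.1080, +0.1080, 0)
  M1 = (+0.1080, +0.1080, 0)
  M2 = (+0.1080, -0.1080, 0)
  M3 = (-0.1080, -0.1080, 0)
Detected image corners:
  c0 = (227.774839, 223.516516) px
  c1 = (365.045915, 199.327927) px
  c2 = (326.662308, 114.994540) px
  c3 = (195.247427, 136.692931) px
Planar DLT: solve 8×8 A·h = b for H (H[2,2]=1):
  H  [+642.61364 +102.47763 +278.80433]
  H  [-93.38672 +358.76721 +167.51527]
  H  [+0.07528 -0.22168 +1.00000]
B = K⁻¹H; ‖b₁‖=0.759780, ‖b₂‖=0.759780; λ = 2/(‖b₁‖+‖b₂‖) = 1.316170, sign → tz>0 ⇒ λ=+1.316170
r₁ = λ·B[:,0] = (+0.96372,-0.24785,+0.09908); r₂ = λ·B[:,1] = (+0.26627,+0.91868,-0.29177)
r₃ = r₁×r₂ = (-0.01871,+0.30757,+0.95134); SVD([r₁ r₂ r₃]) → R = UVᵀ:
  R  [+0.96372 +0.26627 -0.01871]
  R  [-0.24785 +0.91868 +0.30757]
  R  [+0.09908 -0.29177 +0.95134]
t = (-0.04792, -0.11853, +1.31617) m
tr R = 2.833740; θ = arccos((tr R − 1)/2) = 0.410629 rad = 23.527°
axis k = ((R−Rᵀ)₃₂, (R−Rᵀ)₁₃, (R−Rᵀ)₂₁) / (2 sinθ) = (-0.750696, -0.147545, -0.643961)
rvec = θ·k = (-0.308258, -0.060586, -0.264429)

rvec=(-0.3083, -0.0606, -0.2644) tvec=(-0.0479, -0.1185, 1.3162)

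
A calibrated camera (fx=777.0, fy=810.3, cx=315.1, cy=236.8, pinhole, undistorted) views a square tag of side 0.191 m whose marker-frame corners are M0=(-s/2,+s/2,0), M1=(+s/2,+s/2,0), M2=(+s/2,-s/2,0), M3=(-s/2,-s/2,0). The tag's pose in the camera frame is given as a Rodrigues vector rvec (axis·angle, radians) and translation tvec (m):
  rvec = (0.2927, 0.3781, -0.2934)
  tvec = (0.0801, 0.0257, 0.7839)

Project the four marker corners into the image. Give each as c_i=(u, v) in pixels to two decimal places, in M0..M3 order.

Intrinsics K: fx=777.0, fy=810.3, cx=315.1, cy=236.8
Marker side s = 0.191 m; corners in marker frame (Z=0):
  M0 = (-0.0955, +0.0955, 0)
  M1 = (+0.0955, +0.0955, 0)
  M2 = (+0.0955, -0.0955, 0)
  M3 = (-0.0955, -0.0955, 0)
rvec = (0.2927, 0.3781, -0.2934), |rvec| = θ = 0.56100 rad = 32.143°
Rodrigues: sinθ=0.53203, 1−cosθ=0.15327; R = I + sinθ·[k]× + (1−cosθ)·[k]×²:
    [+0.88845 +0.33215 +0.31675]
    [-0.22435 +0.91635 -0.33161]
    [-0.40040 +0.22356 +0.88865]
t = (0.0801, 0.0257, 0.7839) m
M0: Pc = R·M0+t = (+0.02697, +0.13464, +0.84349); u = 777.0·(+0.02697)/0.84349 + 315.1 = 339.9471, v = 810.3·(+0.13464)/0.84349 + 236.8 = 366.1396
M1: Pc = R·M1+t = (+0.19667, +0.09179, +0.76701); u = 777.0·(+0.19667)/0.76701 + 315.1 = 514.3284, v = 810.3·(+0.09179)/0.76701 + 236.8 = 333.7661
M2: Pc = R·M2+t = (+0.13323, -0.08324, +0.72431); u = 777.0·(+0.13323)/0.72431 + 315.1 = 458.0180, v = 810.3·(-0.08324)/0.72431 + 236.8 = 143.6813
M3: Pc = R·M3+t = (-0.03647, -0.04039, +0.80079); u = 777.0·(-0.03647)/0.80079 + 315.1 = 279.7160, v = 810.3·(-0.04039)/0.80079 + 236.8 = 195.9345

c0=(339.95, 366.14) c1=(514.33, 333.77) c2=(458.02, 143.68) c3=(279.72, 195.93)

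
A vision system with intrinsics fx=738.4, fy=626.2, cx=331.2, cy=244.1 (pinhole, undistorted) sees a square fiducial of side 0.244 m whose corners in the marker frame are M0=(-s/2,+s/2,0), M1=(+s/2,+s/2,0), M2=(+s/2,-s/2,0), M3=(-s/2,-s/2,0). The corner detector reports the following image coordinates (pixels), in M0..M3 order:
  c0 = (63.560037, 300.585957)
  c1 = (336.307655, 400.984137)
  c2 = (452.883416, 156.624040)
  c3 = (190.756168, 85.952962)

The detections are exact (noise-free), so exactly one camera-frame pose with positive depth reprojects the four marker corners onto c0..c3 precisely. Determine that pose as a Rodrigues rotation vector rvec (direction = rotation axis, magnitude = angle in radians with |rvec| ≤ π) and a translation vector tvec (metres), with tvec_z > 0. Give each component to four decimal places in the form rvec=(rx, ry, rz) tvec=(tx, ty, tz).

Intrinsics K: fx=738.4, fy=626.2, cx=331.2, cy=244.1
Marker side s = 0.244 m; corners in marker frame (Z=0):
  M0 = (-0.1220, +0.1220, 0)
  M1 = (+0.1220, +0.1220, 0)
  M2 = (+0.1220, -0.1220, 0)
  M3 = (-0.1220, -0.1220, 0)
Detected image corners:
  c0 = (63.560037, 300.585957) px
  c1 = (336.307655, 400.984137) px
  c2 = (452.883416, 156.624040) px
  c3 = (190.756168, 85.952962) px
Planar DLT: solve 8×8 A·h = b for H (H[2,2]=1):
  H  [+990.28089 -590.84659 +256.89182]
  H  [+253.10926 +855.91875 +229.09676]
  H  [-0.40194 -0.34594 +1.00000]
B = K⁻¹H; ‖b₁‖=1.670567, ‖b₂‖=1.670567; λ = 2/(‖b₁‖+‖b₂‖) = 0.598599, sign → tz>0 ⇒ λ=+0.598599
r₁ = λ·B[:,0] = (+0.91071,+0.33574,-0.24060); r₂ = λ·B[:,1] = (-0.38610,+0.89891,-0.20708)
r₃ = r₁×r₂ = (+0.14675,+0.28148,+0.94828); SVD([r₁ r₂ r₃]) → R = UVᵀ:
  R  [+0.91071 -0.38610 +0.14675]
  R  [+0.33574 +0.89891 +0.28148]
  R  [-0.24060 -0.20708 +0.94828]
t = (-0.06024, -0.01434, +0.59860) m
tr R = 2.757901; θ = arccos((tr R − 1)/2) = 0.497140 rad = 28.484°
axis k = ((R−Rᵀ)₃₂, (R−Rᵀ)₁₃, (R−Rᵀ)₂₁) / (2 sinθ) = (-0.512210, +0.406102, +0.756784)
rvec = θ·k = (-0.254640, +0.201889, +0.376227)

rvec=(-0.2546, 0.2019, 0.3762) tvec=(-0.0602, -0.0143, 0.5986)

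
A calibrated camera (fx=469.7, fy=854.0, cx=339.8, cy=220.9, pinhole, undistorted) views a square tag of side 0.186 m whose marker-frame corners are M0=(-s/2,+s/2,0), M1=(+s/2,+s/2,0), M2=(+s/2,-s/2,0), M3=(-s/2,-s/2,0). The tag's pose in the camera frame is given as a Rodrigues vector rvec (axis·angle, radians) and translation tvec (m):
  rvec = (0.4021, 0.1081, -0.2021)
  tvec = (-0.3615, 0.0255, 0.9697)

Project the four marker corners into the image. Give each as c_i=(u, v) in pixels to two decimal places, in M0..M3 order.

Intrinsics K: fx=469.7, fy=854.0, cx=339.8, cy=220.9
Marker side s = 0.186 m; corners in marker frame (Z=0):
  M0 = (-0.0930, +0.0930, 0)
  M1 = (+0.0930, +0.0930, 0)
  M2 = (+0.0930, -0.0930, 0)
  M3 = (-0.0930, -0.0930, 0)
rvec = (0.4021, 0.1081, -0.2021), |rvec| = θ = 0.46283 rad = 26.518°
Rodrigues: sinθ=0.44648, 1−cosθ=0.10521; R = I + sinθ·[k]× + (1−cosθ)·[k]×²:
    [+0.97420 +0.21631 +0.06437]
    [-0.17361 +0.90053 -0.39863]
    [-0.14419 +0.37717 +0.91485]
t = (-0.3615, 0.0255, 0.9697) m
M0: Pc = R·M0+t = (-0.43198, +0.12540, +1.01819); u = 469.7·(-0.43198)/1.01819 + 339.8 = 140.5214, v = 854.0·(+0.12540)/1.01819 + 220.9 = 326.0749
M1: Pc = R·M1+t = (-0.25078, +0.09310, +0.99137); u = 469.7·(-0.25078)/0.99137 + 339.8 = 220.9816, v = 854.0·(+0.09310)/0.99137 + 220.9 = 301.1027
M2: Pc = R·M2+t = (-0.29102, -0.07440, +0.92121); u = 469.7·(-0.29102)/0.92121 + 339.8 = 191.4193, v = 854.0·(-0.07440)/0.92121 + 220.9 = 151.9327
M3: Pc = R·M3+t = (-0.47222, -0.04210, +0.94803); u = 469.7·(-0.47222)/0.94803 + 339.8 = 105.8414, v = 854.0·(-0.04210)/0.94803 + 220.9 = 182.9728

c0=(140.52, 326.07) c1=(220.98, 301.10) c2=(191.42, 151.93) c3=(105.84, 182.97)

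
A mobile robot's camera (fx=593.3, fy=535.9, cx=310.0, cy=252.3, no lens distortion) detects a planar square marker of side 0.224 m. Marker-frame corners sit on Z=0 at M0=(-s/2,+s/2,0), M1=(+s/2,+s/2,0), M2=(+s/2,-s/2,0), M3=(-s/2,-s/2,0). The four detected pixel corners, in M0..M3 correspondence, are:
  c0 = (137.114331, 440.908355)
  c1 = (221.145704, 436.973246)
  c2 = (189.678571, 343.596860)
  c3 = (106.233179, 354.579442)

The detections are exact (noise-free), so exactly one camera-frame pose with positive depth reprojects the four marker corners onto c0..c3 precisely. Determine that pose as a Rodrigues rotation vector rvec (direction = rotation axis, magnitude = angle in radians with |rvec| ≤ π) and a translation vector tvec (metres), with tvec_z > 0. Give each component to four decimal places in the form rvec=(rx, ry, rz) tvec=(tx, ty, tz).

Intrinsics K: fx=593.3, fy=535.9, cx=310.0, cy=252.3
Marker side s = 0.224 m; corners in marker frame (Z=0):
  M0 = (-0.1120, +0.1120, 0)
  M1 = (+0.1120, +0.1120, 0)
  M2 = (+0.1120, -0.1120, 0)
  M3 = (-0.1120, -0.1120, 0)
Detected image corners:
  c0 = (137.114331, 440.908355) px
  c1 = (221.145704, 436.973246) px
  c2 = (189.678571, 343.596860) px
  c3 = (106.233179, 354.579442) px
Planar DLT: solve 8×8 A·h = b for H (H[2,2]=1):
  H  [+317.88677 +154.84364 +162.10624]
  H  [-167.94868 +438.40672 +394.64116]
  H  [-0.34217 +0.09614 +1.00000]
B = K⁻¹H; ‖b₁‖=0.806783, ‖b₂‖=0.806783; λ = 2/(‖b₁‖+‖b₂‖) = 1.239491, sign → tz>0 ⇒ λ=+1.239491
r₁ = λ·B[:,0] = (+0.88571,-0.18878,-0.42412); r₂ = λ·B[:,1] = (+0.26123,+0.95789,+0.11917)
r₃ = r₁×r₂ = (+0.38376,-0.21634,+0.89773); SVD([r₁ r₂ r₃]) → R = UVᵀ:
  R  [+0.88571 +0.26123 +0.38376]
  R  [-0.18878 +0.95789 -0.21634]
  R  [-0.42412 +0.11917 +0.89773]
t = (-0.30897, +0.32922, +1.23949) m
tr R = 2.741340; θ = arccos((tr R − 1)/2) = 0.514233 rad = 29.463°
axis k = ((R−Rᵀ)₃₂, (R−Rᵀ)₁₃, (R−Rᵀ)₂₁) / (2 sinθ) = (+0.341054, +0.821235, -0.457445)
rvec = θ·k = (+0.175382, +0.422306, -0.235233)

rvec=(0.1754, 0.4223, -0.2352) tvec=(-0.3090, 0.3292, 1.2395)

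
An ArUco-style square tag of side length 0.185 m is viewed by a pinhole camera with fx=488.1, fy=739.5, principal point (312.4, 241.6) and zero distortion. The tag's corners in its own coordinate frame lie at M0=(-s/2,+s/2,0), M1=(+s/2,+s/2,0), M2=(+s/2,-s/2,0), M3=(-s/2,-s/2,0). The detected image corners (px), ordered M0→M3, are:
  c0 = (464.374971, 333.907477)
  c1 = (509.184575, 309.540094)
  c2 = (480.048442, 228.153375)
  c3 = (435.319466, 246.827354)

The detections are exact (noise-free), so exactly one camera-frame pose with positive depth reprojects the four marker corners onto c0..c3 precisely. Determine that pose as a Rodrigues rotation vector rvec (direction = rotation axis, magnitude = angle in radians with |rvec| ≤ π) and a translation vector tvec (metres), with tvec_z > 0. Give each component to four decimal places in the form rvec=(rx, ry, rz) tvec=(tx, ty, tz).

Intrinsics K: fx=488.1, fy=739.5, cx=312.4, cy=241.6
Marker side s = 0.185 m; corners in marker frame (Z=0):
  M0 = (-0.0925, +0.0925, 0)
  M1 = (+0.0925, +0.0925, 0)
  M2 = (+0.0925, -0.0925, 0)
  M3 = (-0.0925, -0.0925, 0)
Detected image corners:
  c0 = (464.374971, 333.907477) px
  c1 = (509.184575, 309.540094) px
  c2 = (480.048442, 228.153375) px
  c3 = (435.319466, 246.827354) px
Planar DLT: solve 8×8 A·h = b for H (H[2,2]=1):
  H  [+388.94872 +57.17572 +472.59096]
  H  [-29.01358 +395.60083 +278.47149]
  H  [+0.31120 -0.21198 +1.00000]
B = K⁻¹H; ‖b₁‖=0.688423, ‖b₂‖=0.688423; λ = 2/(‖b₁‖+‖b₂‖) = 1.452594, sign → tz>0 ⇒ λ=+1.452594
r₁ = λ·B[:,0] = (+0.86820,-0.20468,+0.45204); r₂ = λ·B[:,1] = (+0.36724,+0.87768,-0.30793)
r₃ = r₁×r₂ = (-0.33372,+0.43335,+0.83716); SVD([r₁ r₂ r₃]) → R = UVᵀ:
  R  [+0.86820 +0.36724 -0.33372]
  R  [-0.20468 +0.87768 +0.43335]
  R  [+0.45204 -0.30793 +0.83716]
t = (+0.47673, +0.07243, +1.45259) m
tr R = 2.583036; θ = arccos((tr R − 1)/2) = 0.657508 rad = 37.672°
axis k = ((R−Rᵀ)₃₂, (R−Rᵀ)₁₃, (R−Rᵀ)₂₁) / (2 sinθ) = (-0.606462, -0.642861, -0.467904)
rvec = θ·k = (-0.398753, -0.422686, -0.307650)

rvec=(-0.3988, -0.4227, -0.3077) tvec=(0.4767, 0.0724, 1.4526)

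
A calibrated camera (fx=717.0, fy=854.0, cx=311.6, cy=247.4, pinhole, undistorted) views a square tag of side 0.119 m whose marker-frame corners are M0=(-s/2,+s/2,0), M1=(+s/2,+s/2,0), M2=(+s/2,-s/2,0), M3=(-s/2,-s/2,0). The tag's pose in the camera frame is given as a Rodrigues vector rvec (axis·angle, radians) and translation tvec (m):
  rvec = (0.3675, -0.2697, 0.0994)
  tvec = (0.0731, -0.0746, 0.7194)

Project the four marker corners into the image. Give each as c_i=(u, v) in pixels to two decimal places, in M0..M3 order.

Intrinsics K: fx=717.0, fy=854.0, cx=311.6, cy=247.4
Marker side s = 0.119 m; corners in marker frame (Z=0):
  M0 = (-0.0595, +0.0595, 0)
  M1 = (+0.0595, +0.0595, 0)
  M2 = (+0.0595, -0.0595, 0)
  M3 = (-0.0595, -0.0595, 0)
rvec = (0.3675, -0.2697, 0.0994), |rvec| = θ = 0.46656 rad = 26.732°
Rodrigues: sinθ=0.44981, 1−cosθ=0.10688; R = I + sinθ·[k]× + (1−cosθ)·[k]×²:
    [+0.95943 -0.14450 -0.24209]
    [+0.04717 +0.92884 -0.36747]
    [+0.27796 +0.34115 +0.89797]
t = (0.0731, -0.0746, 0.7194) m
M0: Pc = R·M0+t = (+0.00742, -0.02214, +0.72316); u = 717.0·(+0.00742)/0.72316 + 311.6 = 318.9528, v = 854.0·(-0.02214)/0.72316 + 247.4 = 221.2534
M1: Pc = R·M1+t = (+0.12159, -0.01653, +0.75624); u = 717.0·(+0.12159)/0.75624 + 311.6 = 426.8802, v = 854.0·(-0.01653)/0.75624 + 247.4 = 228.7356
M2: Pc = R·M2+t = (+0.13878, -0.12706, +0.71564); u = 717.0·(+0.13878)/0.71564 + 311.6 = 450.6477, v = 854.0·(-0.12706)/0.71564 + 247.4 = 95.7754
M3: Pc = R·M3+t = (+0.02461, -0.13267, +0.68256); u = 717.0·(+0.02461)/0.68256 + 311.6 = 337.4529, v = 854.0·(-0.13267)/0.68256 + 247.4 = 81.4049

c0=(318.95, 221.25) c1=(426.88, 228.74) c2=(450.65, 95.78) c3=(337.45, 81.40)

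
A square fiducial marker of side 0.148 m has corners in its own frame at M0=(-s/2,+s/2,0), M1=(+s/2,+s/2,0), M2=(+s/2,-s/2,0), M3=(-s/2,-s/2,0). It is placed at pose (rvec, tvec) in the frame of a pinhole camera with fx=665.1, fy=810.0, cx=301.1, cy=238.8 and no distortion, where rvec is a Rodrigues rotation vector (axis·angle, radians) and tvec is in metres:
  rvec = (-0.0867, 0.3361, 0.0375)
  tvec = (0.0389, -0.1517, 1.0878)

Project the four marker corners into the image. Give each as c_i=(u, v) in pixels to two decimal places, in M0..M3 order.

Intrinsics K: fx=665.1, fy=810.0, cx=301.1, cy=238.8
Marker side s = 0.148 m; corners in marker frame (Z=0):
  M0 = (-0.0740, +0.0740, 0)
  M1 = (+0.0740, +0.0740, 0)
  M2 = (+0.0740, -0.0740, 0)
  M3 = (-0.0740, -0.0740, 0)
rvec = (-0.0867, 0.3361, 0.0375), |rvec| = θ = 0.34912 rad = 20.003°
Rodrigues: sinθ=0.34207, 1−cosθ=0.06033; R = I + sinθ·[k]× + (1−cosθ)·[k]×²:
    [+0.94339 -0.05117 +0.32770]
    [+0.02232 +0.99558 +0.09119]
    [-0.33092 -0.07871 +0.94037]
t = (0.0389, -0.1517, 1.0878) m
M0: Pc = R·M0+t = (-0.03470, -0.07968, +1.10646); u = 665.1·(-0.03470)/1.10646 + 301.1 = 280.2433, v = 810.0·(-0.07968)/1.10646 + 238.8 = 180.4704
M1: Pc = R·M1+t = (+0.10492, -0.07638, +1.05749); u = 665.1·(+0.10492)/1.05749 + 301.1 = 367.0919, v = 810.0·(-0.07638)/1.05749 + 238.8 = 180.2992
M2: Pc = R·M2+t = (+0.11250, -0.22372, +1.06914); u = 665.1·(+0.11250)/1.06914 + 301.1 = 371.0836, v = 810.0·(-0.22372)/1.06914 + 238.8 = 69.3039
M3: Pc = R·M3+t = (-0.02712, -0.22702, +1.11811); u = 665.1·(-0.02712)/1.11811 + 301.1 = 284.9650, v = 810.0·(-0.22702)/1.11811 + 238.8 = 74.3353

c0=(280.24, 180.47) c1=(367.09, 180.30) c2=(371.08, 69.30) c3=(284.96, 74.34)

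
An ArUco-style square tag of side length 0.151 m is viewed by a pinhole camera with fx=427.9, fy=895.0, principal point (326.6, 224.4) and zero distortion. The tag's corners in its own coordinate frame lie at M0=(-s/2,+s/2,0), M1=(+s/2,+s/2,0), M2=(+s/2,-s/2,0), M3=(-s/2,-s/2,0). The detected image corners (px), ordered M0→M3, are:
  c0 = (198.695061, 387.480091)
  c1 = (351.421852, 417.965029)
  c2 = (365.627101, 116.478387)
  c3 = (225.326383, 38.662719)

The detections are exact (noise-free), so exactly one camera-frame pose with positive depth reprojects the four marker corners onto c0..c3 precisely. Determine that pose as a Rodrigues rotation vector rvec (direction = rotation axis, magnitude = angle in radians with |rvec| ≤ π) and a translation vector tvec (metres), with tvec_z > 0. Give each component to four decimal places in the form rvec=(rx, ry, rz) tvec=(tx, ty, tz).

Intrinsics K: fx=427.9, fy=895.0, cx=326.6, cy=224.4
Marker side s = 0.151 m; corners in marker frame (Z=0):
  M0 = (-0.0755, +0.0755, 0)
  M1 = (+0.0755, +0.0755, 0)
  M2 = (+0.0755, -0.0755, 0)
  M3 = (-0.0755, -0.0755, 0)
Detected image corners:
  c0 = (198.695061, 387.480091) px
  c1 = (351.421852, 417.965029) px
  c2 = (365.627101, 116.478387) px
  c3 = (225.326383, 38.662719) px
Planar DLT: solve 8×8 A·h = b for H (H[2,2]=1):
  H  [+1263.83285 -251.14571 +291.30600]
  H  [+611.75822 +2040.80261 +237.13314]
  H  [+1.03356 -0.41763 +1.00000]
B = K⁻¹H; ‖b₁‖=2.436032, ‖b₂‖=2.436032; λ = 2/(‖b₁‖+‖b₂‖) = 0.410504, sign → tz>0 ⇒ λ=+0.410504
r₁ = λ·B[:,0] = (+0.88862,+0.17421,+0.42428); r₂ = λ·B[:,1] = (-0.11008,+0.97903,-0.17144)
r₃ = r₁×r₂ = (-0.44525,+0.10564,+0.88915); SVD([r₁ r₂ r₃]) → R = UVᵀ:
  R  [+0.88862 -0.11008 -0.44525]
  R  [+0.17421 +0.97903 +0.10564]
  R  [+0.42428 -0.17144 +0.88915]
t = (-0.03386, +0.00584, +0.41050) m
tr R = 2.756795; θ = arccos((tr R − 1)/2) = 0.498297 rad = 28.550°
axis k = ((R−Rᵀ)₃₂, (R−Rᵀ)₁₃, (R−Rᵀ)₂₁) / (2 sinθ) = (-0.289870, -0.909678, +0.297424)
rvec = θ·k = (-0.144441, -0.453290, +0.148206)

rvec=(-0.1444, -0.4533, 0.1482) tvec=(-0.0339, 0.0058, 0.4105)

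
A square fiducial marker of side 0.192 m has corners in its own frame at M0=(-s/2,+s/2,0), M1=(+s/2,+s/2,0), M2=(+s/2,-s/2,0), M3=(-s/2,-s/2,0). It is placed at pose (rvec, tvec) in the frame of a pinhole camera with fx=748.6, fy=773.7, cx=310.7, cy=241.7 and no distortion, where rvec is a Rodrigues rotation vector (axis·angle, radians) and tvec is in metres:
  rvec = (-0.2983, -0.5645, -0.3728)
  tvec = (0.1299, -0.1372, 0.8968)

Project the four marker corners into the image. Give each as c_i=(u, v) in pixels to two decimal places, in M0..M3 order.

c0=(397.01, 216.63) c1=(507.09, 178.35) c2=(438.01, 43.71) c3=(323.38, 63.45)

Intrinsics K: fx=748.6, fy=773.7, cx=310.7, cy=241.7
Marker side s = 0.192 m; corners in marker frame (Z=0):
  M0 = (-0.0960, +0.0960, 0)
  M1 = (+0.0960, +0.0960, 0)
  M2 = (+0.0960, -0.0960, 0)
  M3 = (-0.0960, -0.0960, 0)
rvec = (-0.2983, -0.5645, -0.3728), |rvec| = θ = 0.73934 rad = 42.361°
Rodrigues: sinθ=0.67380, 1−cosθ=0.26109; R = I + sinθ·[k]× + (1−cosθ)·[k]×²:
    [+0.78142 +0.42018 -0.46134]
    [-0.25932 +0.89112 +0.37237]
    [+0.56758 -0.17134 +0.80530]
t = (0.1299, -0.1372, 0.8968) m
M0: Pc = R·M0+t = (+0.09522, -0.02676, +0.82586); u = 748.6·(+0.09522)/0.82586 + 310.7 = 397.0131, v = 773.7·(-0.02676)/0.82586 + 241.7 = 216.6324
M1: Pc = R·M1+t = (+0.24525, -0.07655, +0.93484); u = 748.6·(+0.24525)/0.93484 + 310.7 = 507.0939, v = 773.7·(-0.07655)/0.93484 + 241.7 = 178.3467
M2: Pc = R·M2+t = (+0.16458, -0.24764, +0.96774); u = 748.6·(+0.16458)/0.96774 + 310.7 = 438.0109, v = 773.7·(-0.24764)/0.96774 + 241.7 = 43.7112
M3: Pc = R·M3+t = (+0.01455, -0.19785, +0.85876); u = 748.6·(+0.01455)/0.85876 + 310.7 = 323.3806, v = 773.7·(-0.19785)/0.85876 + 241.7 = 63.4454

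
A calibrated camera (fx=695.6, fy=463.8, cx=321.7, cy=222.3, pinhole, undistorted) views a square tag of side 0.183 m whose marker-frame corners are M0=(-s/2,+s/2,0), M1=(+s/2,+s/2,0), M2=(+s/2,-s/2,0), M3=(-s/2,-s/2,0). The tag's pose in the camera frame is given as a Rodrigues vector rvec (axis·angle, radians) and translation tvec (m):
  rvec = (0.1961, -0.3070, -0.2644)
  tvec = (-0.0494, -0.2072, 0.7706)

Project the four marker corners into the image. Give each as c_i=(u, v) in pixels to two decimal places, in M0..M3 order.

Intrinsics K: fx=695.6, fy=463.8, cx=321.7, cy=222.3
Marker side s = 0.183 m; corners in marker frame (Z=0):
  M0 = (-0.0915, +0.0915, 0)
  M1 = (+0.0915, +0.0915, 0)
  M2 = (+0.0915, -0.0915, 0)
  M3 = (-0.0915, -0.0915, 0)
rvec = (0.1961, -0.3070, -0.2644), |rvec| = θ = 0.45012 rad = 25.790°
Rodrigues: sinθ=0.43508, 1−cosθ=0.09961; R = I + sinθ·[k]× + (1−cosθ)·[k]×²:
    [+0.91930 +0.22597 -0.32223]
    [-0.28516 +0.94673 -0.14964]
    [+0.27125 +0.22945 +0.93476]
t = (-0.0494, -0.2072, 0.7706) m
M0: Pc = R·M0+t = (-0.11284, -0.09448, +0.76678); u = 695.6·(-0.11284)/0.76678 + 321.7 = 219.3343, v = 463.8·(-0.09448)/0.76678 + 222.3 = 165.1503
M1: Pc = R·M1+t = (+0.05539, -0.14667, +0.81641); u = 695.6·(+0.05539)/0.81641 + 321.7 = 368.8947, v = 463.8·(-0.14667)/0.81641 + 222.3 = 138.9797
M2: Pc = R·M2+t = (+0.01404, -0.31992, +0.77442); u = 695.6·(+0.01404)/0.77442 + 321.7 = 334.3109, v = 463.8·(-0.31992)/0.77442 + 222.3 = 30.7026
M3: Pc = R·M3+t = (-0.15419, -0.26773, +0.72479); u = 695.6·(-0.15419)/0.72479 + 321.7 = 173.7175, v = 463.8·(-0.26773)/0.72479 + 222.3 = 50.9738

c0=(219.33, 165.15) c1=(368.89, 138.98) c2=(334.31, 30.70) c3=(173.72, 50.97)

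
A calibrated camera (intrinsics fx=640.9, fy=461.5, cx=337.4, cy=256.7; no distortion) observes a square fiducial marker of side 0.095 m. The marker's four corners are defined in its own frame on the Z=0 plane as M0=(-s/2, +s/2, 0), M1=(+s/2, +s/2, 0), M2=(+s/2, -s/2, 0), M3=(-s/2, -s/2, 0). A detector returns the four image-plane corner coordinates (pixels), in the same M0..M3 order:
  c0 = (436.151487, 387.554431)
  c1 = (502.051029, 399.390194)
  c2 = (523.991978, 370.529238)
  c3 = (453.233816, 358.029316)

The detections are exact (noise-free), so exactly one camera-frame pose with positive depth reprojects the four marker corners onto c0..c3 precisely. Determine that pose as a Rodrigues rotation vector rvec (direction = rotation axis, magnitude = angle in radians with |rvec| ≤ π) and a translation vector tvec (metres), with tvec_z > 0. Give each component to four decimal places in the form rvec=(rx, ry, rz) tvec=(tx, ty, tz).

rvec=(0.6874, 0.1348, 0.2015) tvec=(0.1932, 0.2334, 0.8783)

Intrinsics K: fx=640.9, fy=461.5, cx=337.4, cy=256.7
Marker side s = 0.095 m; corners in marker frame (Z=0):
  M0 = (-0.0475, +0.0475, 0)
  M1 = (+0.0475, +0.0475, 0)
  M2 = (+0.0475, -0.0475, 0)
  M3 = (-0.0475, -0.0475, 0)
Detected image corners:
  c0 = (436.151487, 387.554431) px
  c1 = (502.051029, 399.390194) px
  c2 = (523.991978, 370.529238) px
  c3 = (453.233816, 358.029316) px
Planar DLT: solve 8×8 A·h = b for H (H[2,2]=1):
  H  [+687.34204 +144.25351 +478.41367]
  H  [+103.41620 +583.88110 +379.36320]
  H  [-0.06478 +0.72999 +1.00000]
B = K⁻¹H; ‖b₁‖=1.138576, ‖b₂‖=1.138576; λ = 2/(‖b₁‖+‖b₂‖) = 0.878290, sign → tz>0 ⇒ λ=+0.878290
r₁ = λ·B[:,0] = (+0.97189,+0.22846,-0.05690); r₂ = λ·B[:,1] = (-0.13984,+0.75457,+0.64114)
r₃ = r₁×r₂ = (+0.18941,-0.61516,+0.76531); SVD([r₁ r₂ r₃]) → R = UVᵀ:
  R  [+0.97189 -0.13984 +0.18941]
  R  [+0.22846 +0.75457 -0.61516]
  R  [-0.05690 +0.64114 +0.76531]
t = (+0.19325, +0.23344, +0.87829) m
tr R = 2.491772; θ = arccos((tr R − 1)/2) = 0.728932 rad = 41.765°
axis k = ((R−Rᵀ)₃₂, (R−Rᵀ)₁₃, (R−Rᵀ)₂₁) / (2 sinθ) = (+0.943067, +0.184898, +0.276475)
rvec = θ·k = (+0.687432, +0.134778, +0.201531)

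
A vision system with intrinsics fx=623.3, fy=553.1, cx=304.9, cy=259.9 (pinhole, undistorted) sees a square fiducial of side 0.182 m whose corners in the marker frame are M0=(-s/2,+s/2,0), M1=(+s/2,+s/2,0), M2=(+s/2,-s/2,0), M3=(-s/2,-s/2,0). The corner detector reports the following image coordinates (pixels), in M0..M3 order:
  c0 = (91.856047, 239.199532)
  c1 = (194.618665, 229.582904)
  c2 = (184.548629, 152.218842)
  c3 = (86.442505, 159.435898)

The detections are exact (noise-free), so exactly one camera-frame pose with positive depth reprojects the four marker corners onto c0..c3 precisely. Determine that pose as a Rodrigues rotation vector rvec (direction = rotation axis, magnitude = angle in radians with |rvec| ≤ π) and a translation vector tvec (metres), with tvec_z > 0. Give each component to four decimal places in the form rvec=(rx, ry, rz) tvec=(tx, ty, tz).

rvec=(-0.3247, -0.1419, -0.1414) tvec=(-0.3060, -0.1375, 1.1561)

Intrinsics K: fx=623.3, fy=553.1, cx=304.9, cy=259.9
Marker side s = 0.182 m; corners in marker frame (Z=0):
  M0 = (-0.0910, +0.0910, 0)
  M1 = (+0.0910, +0.0910, 0)
  M2 = (+0.0910, -0.0910, 0)
  M3 = (-0.0910, -0.0910, 0)
Detected image corners:
  c0 = (91.856047, 239.199532) px
  c1 = (194.618665, 229.582904) px
  c2 = (184.548629, 152.218842) px
  c3 = (86.442505, 159.435898) px
Planar DLT: solve 8×8 A·h = b for H (H[2,2]=1):
  H  [+570.95244 +5.69939 +139.90986]
  H  [-18.89363 +379.78665 +194.10689]
  H  [+0.13938 -0.26549 +1.00000]
B = K⁻¹H; ‖b₁‖=0.864976, ‖b₂‖=0.864976; λ = 2/(‖b₁‖+‖b₂‖) = 1.156101, sign → tz>0 ⇒ λ=+1.156101
r₁ = λ·B[:,0] = (+0.98019,-0.11521,+0.16113); r₂ = λ·B[:,1] = (+0.16071,+0.93806,-0.30693)
r₃ = r₁×r₂ = (-0.11579,+0.32675,+0.93799); SVD([r₁ r₂ r₃]) → R = UVᵀ:
  R  [+0.98019 +0.16071 -0.11579]
  R  [-0.11521 +0.93806 +0.32675]
  R  [+0.16113 -0.30693 +0.93799]
t = (-0.30602, -0.13752, +1.15610) m
tr R = 2.856242; θ = arccos((tr R − 1)/2) = 0.381463 rad = 21.856°
axis k = ((R−Rᵀ)₃₂, (R−Rᵀ)₁₃, (R−Rᵀ)₂₁) / (2 sinθ) = (-0.851079, -0.371931, -0.370583)
rvec = θ·k = (-0.324655, -0.141878, -0.141364)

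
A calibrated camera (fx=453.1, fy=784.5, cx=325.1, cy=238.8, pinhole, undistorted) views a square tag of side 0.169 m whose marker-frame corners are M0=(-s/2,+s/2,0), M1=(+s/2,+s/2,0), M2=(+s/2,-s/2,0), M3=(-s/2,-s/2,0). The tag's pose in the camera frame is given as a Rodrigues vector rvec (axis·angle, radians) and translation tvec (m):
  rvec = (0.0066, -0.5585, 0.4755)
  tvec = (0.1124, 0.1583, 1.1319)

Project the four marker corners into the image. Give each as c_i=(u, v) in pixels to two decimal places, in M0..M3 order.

c0=(330.48, 382.20) c1=(378.91, 420.76) c2=(406.14, 317.86) c3=(360.75, 271.93)

Intrinsics K: fx=453.1, fy=784.5, cx=325.1, cy=238.8
Marker side s = 0.169 m; corners in marker frame (Z=0):
  M0 = (-0.0845, +0.0845, 0)
  M1 = (+0.0845, +0.0845, 0)
  M2 = (+0.0845, -0.0845, 0)
  M3 = (-0.0845, -0.0845, 0)
rvec = (0.0066, -0.5585, 0.4755), |rvec| = θ = 0.73353 rad = 42.028°
Rodrigues: sinθ=0.66950, 1−cosθ=0.25718; R = I + sinθ·[k]× + (1−cosθ)·[k]×²:
    [+0.74284 -0.43575 -0.50825]
    [+0.43223 +0.89191 -0.13296]
    [+0.51125 -0.12091 +0.85089]
t = (0.1124, 0.1583, 1.1319) m
M0: Pc = R·M0+t = (+0.01281, +0.19714, +1.07848); u = 453.1·(+0.01281)/1.07848 + 325.1 = 330.4815, v = 784.5·(+0.19714)/1.07848 + 238.8 = 382.2039
M1: Pc = R·M1+t = (+0.13835, +0.27019, +1.16488); u = 453.1·(+0.13835)/1.16488 + 325.1 = 378.9129, v = 784.5·(+0.27019)/1.16488 + 238.8 = 420.7614
M2: Pc = R·M2+t = (+0.21199, +0.11946, +1.18532); u = 453.1·(+0.21199)/1.18532 + 325.1 = 406.1357, v = 784.5·(+0.11946)/1.18532 + 238.8 = 317.8625
M3: Pc = R·M3+t = (+0.08645, +0.04641, +1.09892); u = 453.1·(+0.08645)/1.09892 + 325.1 = 360.7452, v = 784.5·(+0.04641)/1.09892 + 238.8 = 271.9317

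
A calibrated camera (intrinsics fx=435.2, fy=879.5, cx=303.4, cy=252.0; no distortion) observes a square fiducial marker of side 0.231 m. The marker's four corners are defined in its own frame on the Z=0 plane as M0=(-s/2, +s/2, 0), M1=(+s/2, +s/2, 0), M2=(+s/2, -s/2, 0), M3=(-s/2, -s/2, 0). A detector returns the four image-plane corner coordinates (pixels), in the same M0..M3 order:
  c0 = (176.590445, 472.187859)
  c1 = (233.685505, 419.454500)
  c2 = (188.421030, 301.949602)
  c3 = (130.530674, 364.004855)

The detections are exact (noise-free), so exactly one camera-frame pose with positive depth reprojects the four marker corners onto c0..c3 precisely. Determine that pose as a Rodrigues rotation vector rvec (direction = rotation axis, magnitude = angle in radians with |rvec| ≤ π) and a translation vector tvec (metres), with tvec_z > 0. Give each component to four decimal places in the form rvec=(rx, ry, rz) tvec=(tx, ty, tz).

rvec=(0.4156, 0.2272, -0.5106) tvec=(-0.3719, 0.2122, 1.3353)

Intrinsics K: fx=435.2, fy=879.5, cx=303.4, cy=252.0
Marker side s = 0.231 m; corners in marker frame (Z=0):
  M0 = (-0.1155, +0.1155, 0)
  M1 = (+0.1155, +0.1155, 0)
  M2 = (+0.1155, -0.1155, 0)
  M3 = (-0.1155, -0.1155, 0)
Detected image corners:
  c0 = (176.590445, 472.187859) px
  c1 = (233.685505, 419.454500) px
  c2 = (188.421030, 301.949602) px
  c3 = (130.530674, 364.004855) px
Planar DLT: solve 8×8 A·h = b for H (H[2,2]=1):
  H  [+206.35552 +242.37517 +182.17917]
  H  [-338.62885 +583.34487 +391.76789]
  H  [-0.23302 +0.24496 +1.00000]
B = K⁻¹H; ‖b₁‖=0.748911, ‖b₂‖=0.748911; λ = 2/(‖b₁‖+‖b₂‖) = 1.335273, sign → tz>0 ⇒ λ=+1.335273
r₁ = λ·B[:,0] = (+0.85006,-0.42496,-0.31115); r₂ = λ·B[:,1] = (+0.51562,+0.79193,+0.32708)
r₃ = r₁×r₂ = (+0.10741,-0.43848,+0.89230); SVD([r₁ r₂ r₃]) → R = UVᵀ:
  R  [+0.85006 +0.51562 +0.10741]
  R  [-0.42496 +0.79193 -0.43848]
  R  [-0.31115 +0.32708 +0.89230]
t = (-0.37193, +0.21220, +1.33527) m
tr R = 2.534283; θ = arccos((tr R − 1)/2) = 0.696423 rad = 39.902°
axis k = ((R−Rᵀ)₃₂, (R−Rᵀ)₁₃, (R−Rᵀ)₂₁) / (2 sinθ) = (+0.596716, +0.326249, -0.733138)
rvec = θ·k = (+0.415567, +0.227207, -0.510574)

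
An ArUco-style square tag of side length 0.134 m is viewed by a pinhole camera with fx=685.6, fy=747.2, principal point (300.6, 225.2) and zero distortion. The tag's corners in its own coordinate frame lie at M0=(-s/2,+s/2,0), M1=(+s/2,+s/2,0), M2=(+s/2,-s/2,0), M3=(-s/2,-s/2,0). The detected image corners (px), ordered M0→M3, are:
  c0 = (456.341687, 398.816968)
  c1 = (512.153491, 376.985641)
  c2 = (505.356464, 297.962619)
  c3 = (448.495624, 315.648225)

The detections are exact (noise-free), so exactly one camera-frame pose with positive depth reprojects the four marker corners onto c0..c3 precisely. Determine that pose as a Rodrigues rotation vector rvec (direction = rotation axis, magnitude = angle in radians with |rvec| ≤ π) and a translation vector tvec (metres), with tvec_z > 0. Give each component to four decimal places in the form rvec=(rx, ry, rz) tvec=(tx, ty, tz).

rvec=(0.0704, -0.5118, -0.1472) tvec=(0.3160, 0.1959, 1.1985)

Intrinsics K: fx=685.6, fy=747.2, cx=300.6, cy=225.2
Marker side s = 0.134 m; corners in marker frame (Z=0):
  M0 = (-0.0670, +0.0670, 0)
  M1 = (+0.0670, +0.0670, 0)
  M2 = (+0.0670, -0.0670, 0)
  M3 = (-0.0670, -0.0670, 0)
Detected image corners:
  c0 = (456.341687, 398.816968) px
  c1 = (512.153491, 376.985641) px
  c2 = (505.356464, 297.962619) px
  c3 = (448.495624, 315.648225) px
Planar DLT: solve 8×8 A·h = b for H (H[2,2]=1):
  H  [+613.88693 +96.17014 +481.36790]
  H  [-7.69290 +634.87006 +347.32224]
  H  [+0.40261 +0.08664 +1.00000]
B = K⁻¹H; ‖b₁‖=0.834391, ‖b₂‖=0.834391; λ = 2/(‖b₁‖+‖b₂‖) = 1.198479, sign → tz>0 ⇒ λ=+1.198479
r₁ = λ·B[:,0] = (+0.86156,-0.15777,+0.48252); r₂ = λ·B[:,1] = (+0.12259,+0.98701,+0.10383)
r₃ = r₁×r₂ = (-0.49263,-0.03031,+0.86971); SVD([r₁ r₂ r₃]) → R = UVᵀ:
  R  [+0.86156 +0.12259 -0.49263]
  R  [-0.15777 +0.98701 -0.03031]
  R  [+0.48252 +0.10383 +0.86971]
t = (+0.31600, +0.19588, +1.19848) m
tr R = 2.718279; θ = arccos((tr R − 1)/2) = 0.537211 rad = 30.780°
axis k = ((R−Rᵀ)₃₂, (R−Rᵀ)₁₃, (R−Rᵀ)₂₁) / (2 sinθ) = (+0.131066, -0.952780, -0.273920)
rvec = θ·k = (+0.070410, -0.511844, -0.147153)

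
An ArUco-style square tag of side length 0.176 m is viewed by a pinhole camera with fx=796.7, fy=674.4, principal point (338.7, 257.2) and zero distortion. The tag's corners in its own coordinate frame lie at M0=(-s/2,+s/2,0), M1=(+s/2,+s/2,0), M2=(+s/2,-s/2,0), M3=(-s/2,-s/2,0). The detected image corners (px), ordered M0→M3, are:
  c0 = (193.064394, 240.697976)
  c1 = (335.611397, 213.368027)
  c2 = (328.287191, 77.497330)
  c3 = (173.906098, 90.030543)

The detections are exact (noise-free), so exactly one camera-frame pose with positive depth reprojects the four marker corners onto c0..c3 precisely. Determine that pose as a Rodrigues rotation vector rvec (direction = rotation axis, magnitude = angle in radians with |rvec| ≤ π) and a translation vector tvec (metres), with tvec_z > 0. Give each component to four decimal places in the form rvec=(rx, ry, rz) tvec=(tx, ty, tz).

rvec=(0.3095, -0.5970, -0.1426) tvec=(-0.0793, -0.1222, 0.8255)

Intrinsics K: fx=796.7, fy=674.4, cx=338.7, cy=257.2
Marker side s = 0.176 m; corners in marker frame (Z=0):
  M0 = (-0.0880, +0.0880, 0)
  M1 = (+0.0880, +0.0880, 0)
  M2 = (+0.0880, -0.0880, 0)
  M3 = (-0.0880, -0.0880, 0)
Detected image corners:
  c0 = (193.064394, 240.697976) px
  c1 = (335.611397, 213.368027) px
  c2 = (328.287191, 77.497330) px
  c3 = (173.906098, 90.030543) px
Planar DLT: solve 8×8 A·h = b for H (H[2,2]=1):
  H  [+1007.79297 +175.30187 +262.14067]
  H  [-14.96752 +873.13820 +157.32970]
  H  [+0.64186 +0.39565 +1.00000]
B = K⁻¹H; ‖b₁‖=1.211403, ‖b₂‖=1.211403; λ = 2/(‖b₁‖+‖b₂‖) = 0.825489, sign → tz>0 ⇒ λ=+0.825489
r₁ = λ·B[:,0] = (+0.81896,-0.22039,+0.52985); r₂ = λ·B[:,1] = (+0.04279,+0.94419,+0.32661)
r₃ = r₁×r₂ = (-0.57226,-0.24481,+0.78268); SVD([r₁ r₂ r₃]) → R = UVᵀ:
  R  [+0.81896 +0.04279 -0.57226]
  R  [-0.22039 +0.94419 -0.24481]
  R  [+0.52985 +0.32661 +0.78268]
t = (-0.07933, -0.12224, +0.82549) m
tr R = 2.545830; θ = arccos((tr R − 1)/2) = 0.687374 rad = 39.384°
axis k = ((R−Rᵀ)₃₂, (R−Rᵀ)₁₃, (R−Rᵀ)₂₁) / (2 sinθ) = (+0.450279, -0.868469, -0.207387)
rvec = θ·k = (+0.309510, -0.596963, -0.142552)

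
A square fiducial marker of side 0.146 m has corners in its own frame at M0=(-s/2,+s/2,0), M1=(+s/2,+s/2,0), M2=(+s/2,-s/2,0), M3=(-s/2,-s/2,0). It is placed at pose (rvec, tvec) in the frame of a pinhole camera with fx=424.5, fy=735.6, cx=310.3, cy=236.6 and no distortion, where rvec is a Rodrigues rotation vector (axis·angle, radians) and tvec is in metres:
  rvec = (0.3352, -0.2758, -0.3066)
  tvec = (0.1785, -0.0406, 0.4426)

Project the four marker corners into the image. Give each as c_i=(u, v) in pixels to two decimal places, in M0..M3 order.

c0=(431.65, 317.20) c1=(541.16, 237.21) c2=(533.85, 13.63) c3=(409.37, 86.80)

Intrinsics K: fx=424.5, fy=735.6, cx=310.3, cy=236.6
Marker side s = 0.146 m; corners in marker frame (Z=0):
  M0 = (-0.0730, +0.0730, 0)
  M1 = (+0.0730, +0.0730, 0)
  M2 = (+0.0730, -0.0730, 0)
  M3 = (-0.0730, -0.0730, 0)
rvec = (0.3352, -0.2758, -0.3066), |rvec| = θ = 0.53144 rad = 30.449°
Rodrigues: sinθ=0.50678, 1−cosθ=0.13792; R = I + sinθ·[k]× + (1−cosθ)·[k]×²:
    [+0.91695 +0.24722 -0.31319]
    [-0.33752 +0.89922 -0.27835]
    [+0.21281 +0.36094 +0.90798]
t = (0.1785, -0.0406, 0.4426) m
M0: Pc = R·M0+t = (+0.12961, +0.04968, +0.45341); u = 424.5·(+0.12961)/0.45341 + 310.3 = 431.6452, v = 735.6·(+0.04968)/0.45341 + 236.6 = 317.2023
M1: Pc = R·M1+t = (+0.26348, +0.00040, +0.48448); u = 424.5·(+0.26348)/0.48448 + 310.3 = 541.1627, v = 735.6·(+0.00040)/0.48448 + 236.6 = 237.2144
M2: Pc = R·M2+t = (+0.22739, -0.13088, +0.43179); u = 424.5·(+0.22739)/0.43179 + 310.3 = 533.8524, v = 735.6·(-0.13088)/0.43179 + 236.6 = 13.6268
M3: Pc = R·M3+t = (+0.09352, -0.08160, +0.40072); u = 424.5·(+0.09352)/0.40072 + 310.3 = 409.3659, v = 735.6·(-0.08160)/0.40072 + 236.6 = 86.7973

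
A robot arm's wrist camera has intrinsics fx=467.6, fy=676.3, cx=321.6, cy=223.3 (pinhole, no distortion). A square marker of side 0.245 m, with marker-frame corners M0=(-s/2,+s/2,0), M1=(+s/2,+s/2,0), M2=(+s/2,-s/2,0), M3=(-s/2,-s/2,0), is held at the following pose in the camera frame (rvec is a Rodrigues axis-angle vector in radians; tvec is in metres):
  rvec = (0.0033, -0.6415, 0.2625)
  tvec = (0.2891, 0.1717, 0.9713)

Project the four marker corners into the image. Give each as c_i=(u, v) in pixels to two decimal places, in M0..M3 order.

c0=(408.41, 421.51) c1=(481.45, 432.33) c2=(504.99, 276.45) c3=(437.24, 240.97)

Intrinsics K: fx=467.6, fy=676.3, cx=321.6, cy=223.3
Marker side s = 0.245 m; corners in marker frame (Z=0):
  M0 = (-0.1225, +0.1225, 0)
  M1 = (+0.1225, +0.1225, 0)
  M2 = (+0.1225, -0.1225, 0)
  M3 = (-0.1225, -0.1225, 0)
rvec = (0.0033, -0.6415, 0.2625), |rvec| = θ = 0.69314 rad = 39.714°
Rodrigues: sinθ=0.63895, 1−cosθ=0.23075; R = I + sinθ·[k]× + (1−cosθ)·[k]×²:
    [+0.76925 -0.24300 -0.59094]
    [+0.24096 +0.96690 -0.08392]
    [+0.59177 -0.07784 +0.80234]
t = (0.2891, 0.1717, 0.9713) m
M0: Pc = R·M0+t = (+0.16510, +0.26063, +0.88927); u = 467.6·(+0.16510)/0.88927 + 321.6 = 408.4132, v = 676.3·(+0.26063)/0.88927 + 223.3 = 421.5092
M1: Pc = R·M1+t = (+0.35357, +0.31966, +1.03426); u = 467.6·(+0.35357)/1.03426 + 321.6 = 481.4515, v = 676.3·(+0.31966)/1.03426 + 223.3 = 432.3276
M2: Pc = R·M2+t = (+0.41310, +0.08277, +1.05333); u = 467.6·(+0.41310)/1.05333 + 321.6 = 504.9863, v = 676.3·(+0.08277)/1.05333 + 223.3 = 276.4452
M3: Pc = R·M3+t = (+0.22463, +0.02374, +0.90834); u = 467.6·(+0.22463)/0.90834 + 321.6 = 437.2378, v = 676.3·(+0.02374)/0.90834 + 223.3 = 240.9731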